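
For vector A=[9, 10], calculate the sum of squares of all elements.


|A|^2 = sum of squared components
A[0]^2 = 9^2 = 81
A[1]^2 = 10^2 = 100
Sum = 81 + 100 = 181

181


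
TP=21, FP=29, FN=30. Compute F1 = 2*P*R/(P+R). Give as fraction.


F1 = 2 * P * R / (P + R)
P = TP/(TP+FP) = 21/50 = 21/50
R = TP/(TP+FN) = 21/51 = 7/17
2 * P * R = 2 * 21/50 * 7/17 = 147/425
P + R = 21/50 + 7/17 = 707/850
F1 = 147/425 / 707/850 = 42/101

42/101


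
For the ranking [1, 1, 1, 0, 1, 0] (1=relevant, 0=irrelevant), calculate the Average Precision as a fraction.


Computing P@k for each relevant position:
Position 1: relevant, P@1 = 1/1 = 1
Position 2: relevant, P@2 = 2/2 = 1
Position 3: relevant, P@3 = 3/3 = 1
Position 4: not relevant
Position 5: relevant, P@5 = 4/5 = 4/5
Position 6: not relevant
Sum of P@k = 1 + 1 + 1 + 4/5 = 19/5
AP = 19/5 / 4 = 19/20

19/20


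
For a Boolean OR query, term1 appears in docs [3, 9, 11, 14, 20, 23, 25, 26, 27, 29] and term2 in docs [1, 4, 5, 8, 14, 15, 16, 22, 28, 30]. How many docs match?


Boolean OR: find union of posting lists
term1 docs: [3, 9, 11, 14, 20, 23, 25, 26, 27, 29]
term2 docs: [1, 4, 5, 8, 14, 15, 16, 22, 28, 30]
Union: [1, 3, 4, 5, 8, 9, 11, 14, 15, 16, 20, 22, 23, 25, 26, 27, 28, 29, 30]
|union| = 19

19


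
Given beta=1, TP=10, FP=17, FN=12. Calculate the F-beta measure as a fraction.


P = TP/(TP+FP) = 10/27 = 10/27
R = TP/(TP+FN) = 10/22 = 5/11
beta^2 = 1^2 = 1
(1 + beta^2) = 2
Numerator = (1+beta^2)*P*R = 100/297
Denominator = beta^2*P + R = 10/27 + 5/11 = 245/297
F_beta = 20/49

20/49


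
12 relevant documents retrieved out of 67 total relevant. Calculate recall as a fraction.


Recall = retrieved_relevant / total_relevant
= 12 / 67
= 12 / (12 + 55)
= 12/67

12/67


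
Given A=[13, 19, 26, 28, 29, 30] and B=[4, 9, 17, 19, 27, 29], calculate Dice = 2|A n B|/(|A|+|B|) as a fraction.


A intersect B = [19, 29]
|A intersect B| = 2
|A| = 6, |B| = 6
Dice = 2*2 / (6+6)
= 4 / 12 = 1/3

1/3


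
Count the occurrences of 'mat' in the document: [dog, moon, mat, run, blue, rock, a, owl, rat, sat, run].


Document has 11 words
Scanning for 'mat':
Found at positions: [2]
Count = 1

1


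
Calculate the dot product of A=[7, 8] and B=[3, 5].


Dot product = sum of element-wise products
A[0]*B[0] = 7*3 = 21
A[1]*B[1] = 8*5 = 40
Sum = 21 + 40 = 61

61


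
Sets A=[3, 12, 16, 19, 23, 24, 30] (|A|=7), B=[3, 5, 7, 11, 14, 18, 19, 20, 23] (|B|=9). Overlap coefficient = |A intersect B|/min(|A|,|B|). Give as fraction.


A intersect B = [3, 19, 23]
|A intersect B| = 3
min(|A|, |B|) = min(7, 9) = 7
Overlap = 3 / 7 = 3/7

3/7


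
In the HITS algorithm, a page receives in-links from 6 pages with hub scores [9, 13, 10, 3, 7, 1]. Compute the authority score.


Authority = sum of hub scores of in-linkers
In-link 1: hub score = 9
In-link 2: hub score = 13
In-link 3: hub score = 10
In-link 4: hub score = 3
In-link 5: hub score = 7
In-link 6: hub score = 1
Authority = 9 + 13 + 10 + 3 + 7 + 1 = 43

43


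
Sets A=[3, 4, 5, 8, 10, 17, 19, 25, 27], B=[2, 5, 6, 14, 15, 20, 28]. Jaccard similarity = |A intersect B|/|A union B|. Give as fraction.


A intersect B = [5]
|A intersect B| = 1
A union B = [2, 3, 4, 5, 6, 8, 10, 14, 15, 17, 19, 20, 25, 27, 28]
|A union B| = 15
Jaccard = 1/15 = 1/15

1/15


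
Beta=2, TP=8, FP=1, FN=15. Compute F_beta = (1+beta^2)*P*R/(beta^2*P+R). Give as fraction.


P = TP/(TP+FP) = 8/9 = 8/9
R = TP/(TP+FN) = 8/23 = 8/23
beta^2 = 2^2 = 4
(1 + beta^2) = 5
Numerator = (1+beta^2)*P*R = 320/207
Denominator = beta^2*P + R = 32/9 + 8/23 = 808/207
F_beta = 40/101

40/101


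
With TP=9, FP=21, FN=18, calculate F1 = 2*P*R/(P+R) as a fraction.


F1 = 2 * P * R / (P + R)
P = TP/(TP+FP) = 9/30 = 3/10
R = TP/(TP+FN) = 9/27 = 1/3
2 * P * R = 2 * 3/10 * 1/3 = 1/5
P + R = 3/10 + 1/3 = 19/30
F1 = 1/5 / 19/30 = 6/19

6/19


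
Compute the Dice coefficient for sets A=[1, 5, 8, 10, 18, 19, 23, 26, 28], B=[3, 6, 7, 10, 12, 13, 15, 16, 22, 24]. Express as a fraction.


A intersect B = [10]
|A intersect B| = 1
|A| = 9, |B| = 10
Dice = 2*1 / (9+10)
= 2 / 19 = 2/19

2/19


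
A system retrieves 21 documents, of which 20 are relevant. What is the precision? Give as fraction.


Precision = relevant_retrieved / total_retrieved
= 20 / 21
= 20 / (20 + 1)
= 20/21

20/21


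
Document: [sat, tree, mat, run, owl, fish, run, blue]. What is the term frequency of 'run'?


Document has 8 words
Scanning for 'run':
Found at positions: [3, 6]
Count = 2

2


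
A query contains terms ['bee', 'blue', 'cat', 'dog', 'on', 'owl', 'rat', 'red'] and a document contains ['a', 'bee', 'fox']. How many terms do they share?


Query terms: ['bee', 'blue', 'cat', 'dog', 'on', 'owl', 'rat', 'red']
Document terms: ['a', 'bee', 'fox']
Common terms: ['bee']
Overlap count = 1

1


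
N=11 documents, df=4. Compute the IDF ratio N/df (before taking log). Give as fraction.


IDF ratio = N / df
= 11 / 4
= 11/4

11/4


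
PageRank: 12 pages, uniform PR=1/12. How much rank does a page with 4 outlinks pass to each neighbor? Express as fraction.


Initial PR = 1/12 = 1/12
Outlinks = 4
Contribution per link = PR / outlinks
= 1/12 / 4
= 1/48

1/48


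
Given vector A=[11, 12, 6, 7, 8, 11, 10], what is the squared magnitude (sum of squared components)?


|A|^2 = sum of squared components
A[0]^2 = 11^2 = 121
A[1]^2 = 12^2 = 144
A[2]^2 = 6^2 = 36
A[3]^2 = 7^2 = 49
A[4]^2 = 8^2 = 64
A[5]^2 = 11^2 = 121
A[6]^2 = 10^2 = 100
Sum = 121 + 144 + 36 + 49 + 64 + 121 + 100 = 635

635


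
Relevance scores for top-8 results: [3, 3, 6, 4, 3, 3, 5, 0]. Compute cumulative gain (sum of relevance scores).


Cumulative Gain = sum of relevance scores
Position 1: rel=3, running sum=3
Position 2: rel=3, running sum=6
Position 3: rel=6, running sum=12
Position 4: rel=4, running sum=16
Position 5: rel=3, running sum=19
Position 6: rel=3, running sum=22
Position 7: rel=5, running sum=27
Position 8: rel=0, running sum=27
CG = 27

27


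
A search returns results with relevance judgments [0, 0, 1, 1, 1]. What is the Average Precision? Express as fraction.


Computing P@k for each relevant position:
Position 1: not relevant
Position 2: not relevant
Position 3: relevant, P@3 = 1/3 = 1/3
Position 4: relevant, P@4 = 2/4 = 1/2
Position 5: relevant, P@5 = 3/5 = 3/5
Sum of P@k = 1/3 + 1/2 + 3/5 = 43/30
AP = 43/30 / 3 = 43/90

43/90


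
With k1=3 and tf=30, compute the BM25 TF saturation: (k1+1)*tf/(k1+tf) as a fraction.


BM25 TF component = (k1+1)*tf / (k1+tf)
k1 = 3, tf = 30
Numerator = (3+1)*30 = 120
Denominator = 3 + 30 = 33
= 120/33 = 40/11

40/11


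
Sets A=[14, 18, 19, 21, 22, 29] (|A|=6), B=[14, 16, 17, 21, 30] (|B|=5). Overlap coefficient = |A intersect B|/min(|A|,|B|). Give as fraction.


A intersect B = [14, 21]
|A intersect B| = 2
min(|A|, |B|) = min(6, 5) = 5
Overlap = 2 / 5 = 2/5

2/5


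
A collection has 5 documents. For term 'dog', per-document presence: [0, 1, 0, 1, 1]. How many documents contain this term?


Checking each document for 'dog':
Doc 1: absent
Doc 2: present
Doc 3: absent
Doc 4: present
Doc 5: present
df = sum of presences = 0 + 1 + 0 + 1 + 1 = 3

3


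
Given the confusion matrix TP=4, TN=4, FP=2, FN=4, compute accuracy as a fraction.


Accuracy = (TP + TN) / (TP + TN + FP + FN)
TP + TN = 4 + 4 = 8
Total = 4 + 4 + 2 + 4 = 14
Accuracy = 8 / 14 = 4/7

4/7


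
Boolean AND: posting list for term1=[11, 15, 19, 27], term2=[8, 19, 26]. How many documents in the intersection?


Boolean AND: find intersection of posting lists
term1 docs: [11, 15, 19, 27]
term2 docs: [8, 19, 26]
Intersection: [19]
|intersection| = 1

1


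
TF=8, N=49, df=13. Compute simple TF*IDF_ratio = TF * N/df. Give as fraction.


TF * (N/df)
= 8 * (49/13)
= 8 * 49/13
= 392/13

392/13


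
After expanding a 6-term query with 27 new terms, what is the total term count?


Original terms: 6
Expansion terms: 27
Total = 6 + 27 = 33

33


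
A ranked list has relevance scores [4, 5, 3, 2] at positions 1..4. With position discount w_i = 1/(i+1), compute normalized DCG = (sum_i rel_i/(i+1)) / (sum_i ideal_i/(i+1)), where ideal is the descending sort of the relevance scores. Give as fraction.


Position discount weights w_i = 1/(i+1) for i=1..4:
Weights = [1/2, 1/3, 1/4, 1/5]
Actual relevance: [4, 5, 3, 2]
DCG = 4/2 + 5/3 + 3/4 + 2/5 = 289/60
Ideal relevance (sorted desc): [5, 4, 3, 2]
Ideal DCG = 5/2 + 4/3 + 3/4 + 2/5 = 299/60
nDCG = DCG / ideal_DCG = 289/60 / 299/60 = 289/299

289/299


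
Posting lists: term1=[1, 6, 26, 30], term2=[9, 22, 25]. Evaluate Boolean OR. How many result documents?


Boolean OR: find union of posting lists
term1 docs: [1, 6, 26, 30]
term2 docs: [9, 22, 25]
Union: [1, 6, 9, 22, 25, 26, 30]
|union| = 7

7


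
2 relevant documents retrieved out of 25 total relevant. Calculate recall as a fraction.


Recall = retrieved_relevant / total_relevant
= 2 / 25
= 2 / (2 + 23)
= 2/25

2/25


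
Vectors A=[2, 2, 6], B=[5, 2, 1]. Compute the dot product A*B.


Dot product = sum of element-wise products
A[0]*B[0] = 2*5 = 10
A[1]*B[1] = 2*2 = 4
A[2]*B[2] = 6*1 = 6
Sum = 10 + 4 + 6 = 20

20


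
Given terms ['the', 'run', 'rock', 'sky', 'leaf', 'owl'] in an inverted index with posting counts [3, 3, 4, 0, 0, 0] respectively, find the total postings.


Summing posting list sizes:
'the': 3 postings
'run': 3 postings
'rock': 4 postings
'sky': 0 postings
'leaf': 0 postings
'owl': 0 postings
Total = 3 + 3 + 4 + 0 + 0 + 0 = 10

10


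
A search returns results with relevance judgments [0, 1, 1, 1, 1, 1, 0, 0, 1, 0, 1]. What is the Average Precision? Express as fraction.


Computing P@k for each relevant position:
Position 1: not relevant
Position 2: relevant, P@2 = 1/2 = 1/2
Position 3: relevant, P@3 = 2/3 = 2/3
Position 4: relevant, P@4 = 3/4 = 3/4
Position 5: relevant, P@5 = 4/5 = 4/5
Position 6: relevant, P@6 = 5/6 = 5/6
Position 7: not relevant
Position 8: not relevant
Position 9: relevant, P@9 = 6/9 = 2/3
Position 10: not relevant
Position 11: relevant, P@11 = 7/11 = 7/11
Sum of P@k = 1/2 + 2/3 + 3/4 + 4/5 + 5/6 + 2/3 + 7/11 = 3203/660
AP = 3203/660 / 7 = 3203/4620

3203/4620


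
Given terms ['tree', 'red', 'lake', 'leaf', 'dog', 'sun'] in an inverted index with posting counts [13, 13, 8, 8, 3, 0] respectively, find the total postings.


Summing posting list sizes:
'tree': 13 postings
'red': 13 postings
'lake': 8 postings
'leaf': 8 postings
'dog': 3 postings
'sun': 0 postings
Total = 13 + 13 + 8 + 8 + 3 + 0 = 45

45


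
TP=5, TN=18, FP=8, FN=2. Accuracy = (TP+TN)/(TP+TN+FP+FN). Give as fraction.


Accuracy = (TP + TN) / (TP + TN + FP + FN)
TP + TN = 5 + 18 = 23
Total = 5 + 18 + 8 + 2 = 33
Accuracy = 23 / 33 = 23/33

23/33


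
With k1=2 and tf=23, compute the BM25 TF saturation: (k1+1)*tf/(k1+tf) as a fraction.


BM25 TF component = (k1+1)*tf / (k1+tf)
k1 = 2, tf = 23
Numerator = (2+1)*23 = 69
Denominator = 2 + 23 = 25
= 69/25 = 69/25

69/25


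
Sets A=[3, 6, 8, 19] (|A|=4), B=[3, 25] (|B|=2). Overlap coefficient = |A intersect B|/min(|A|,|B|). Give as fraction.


A intersect B = [3]
|A intersect B| = 1
min(|A|, |B|) = min(4, 2) = 2
Overlap = 1 / 2 = 1/2

1/2


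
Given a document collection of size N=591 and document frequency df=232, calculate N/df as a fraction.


IDF ratio = N / df
= 591 / 232
= 591/232

591/232


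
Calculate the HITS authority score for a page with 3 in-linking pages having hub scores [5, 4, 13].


Authority = sum of hub scores of in-linkers
In-link 1: hub score = 5
In-link 2: hub score = 4
In-link 3: hub score = 13
Authority = 5 + 4 + 13 = 22

22


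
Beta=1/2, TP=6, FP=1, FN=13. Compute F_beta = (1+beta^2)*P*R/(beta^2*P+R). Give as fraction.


P = TP/(TP+FP) = 6/7 = 6/7
R = TP/(TP+FN) = 6/19 = 6/19
beta^2 = 1/2^2 = 1/4
(1 + beta^2) = 5/4
Numerator = (1+beta^2)*P*R = 45/133
Denominator = beta^2*P + R = 3/14 + 6/19 = 141/266
F_beta = 30/47

30/47


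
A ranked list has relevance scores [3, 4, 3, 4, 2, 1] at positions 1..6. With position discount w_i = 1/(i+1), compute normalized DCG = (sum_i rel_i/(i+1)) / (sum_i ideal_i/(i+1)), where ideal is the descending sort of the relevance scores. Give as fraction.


Position discount weights w_i = 1/(i+1) for i=1..6:
Weights = [1/2, 1/3, 1/4, 1/5, 1/6, 1/7]
Actual relevance: [3, 4, 3, 4, 2, 1]
DCG = 3/2 + 4/3 + 3/4 + 4/5 + 2/6 + 1/7 = 2041/420
Ideal relevance (sorted desc): [4, 4, 3, 3, 2, 1]
Ideal DCG = 4/2 + 4/3 + 3/4 + 3/5 + 2/6 + 1/7 = 2167/420
nDCG = DCG / ideal_DCG = 2041/420 / 2167/420 = 2041/2167

2041/2167


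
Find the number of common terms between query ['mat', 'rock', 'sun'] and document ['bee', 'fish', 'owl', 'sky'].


Query terms: ['mat', 'rock', 'sun']
Document terms: ['bee', 'fish', 'owl', 'sky']
Common terms: []
Overlap count = 0

0


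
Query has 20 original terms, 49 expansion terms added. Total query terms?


Original terms: 20
Expansion terms: 49
Total = 20 + 49 = 69

69


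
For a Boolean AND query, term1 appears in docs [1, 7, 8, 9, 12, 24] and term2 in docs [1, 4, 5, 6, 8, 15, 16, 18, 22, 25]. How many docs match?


Boolean AND: find intersection of posting lists
term1 docs: [1, 7, 8, 9, 12, 24]
term2 docs: [1, 4, 5, 6, 8, 15, 16, 18, 22, 25]
Intersection: [1, 8]
|intersection| = 2

2


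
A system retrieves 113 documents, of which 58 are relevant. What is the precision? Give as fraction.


Precision = relevant_retrieved / total_retrieved
= 58 / 113
= 58 / (58 + 55)
= 58/113

58/113


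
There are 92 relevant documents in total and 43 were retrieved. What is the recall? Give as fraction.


Recall = retrieved_relevant / total_relevant
= 43 / 92
= 43 / (43 + 49)
= 43/92

43/92


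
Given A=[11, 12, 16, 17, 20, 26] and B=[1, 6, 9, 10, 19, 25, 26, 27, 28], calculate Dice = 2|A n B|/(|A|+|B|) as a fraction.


A intersect B = [26]
|A intersect B| = 1
|A| = 6, |B| = 9
Dice = 2*1 / (6+9)
= 2 / 15 = 2/15

2/15


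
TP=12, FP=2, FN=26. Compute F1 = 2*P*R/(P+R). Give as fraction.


F1 = 2 * P * R / (P + R)
P = TP/(TP+FP) = 12/14 = 6/7
R = TP/(TP+FN) = 12/38 = 6/19
2 * P * R = 2 * 6/7 * 6/19 = 72/133
P + R = 6/7 + 6/19 = 156/133
F1 = 72/133 / 156/133 = 6/13

6/13


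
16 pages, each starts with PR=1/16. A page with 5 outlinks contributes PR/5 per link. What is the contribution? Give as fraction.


Initial PR = 1/16 = 1/16
Outlinks = 5
Contribution per link = PR / outlinks
= 1/16 / 5
= 1/80

1/80


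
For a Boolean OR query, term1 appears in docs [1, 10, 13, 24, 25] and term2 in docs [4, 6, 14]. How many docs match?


Boolean OR: find union of posting lists
term1 docs: [1, 10, 13, 24, 25]
term2 docs: [4, 6, 14]
Union: [1, 4, 6, 10, 13, 14, 24, 25]
|union| = 8

8


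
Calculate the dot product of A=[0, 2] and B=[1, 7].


Dot product = sum of element-wise products
A[0]*B[0] = 0*1 = 0
A[1]*B[1] = 2*7 = 14
Sum = 0 + 14 = 14

14


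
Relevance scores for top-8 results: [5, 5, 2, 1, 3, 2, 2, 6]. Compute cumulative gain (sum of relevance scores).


Cumulative Gain = sum of relevance scores
Position 1: rel=5, running sum=5
Position 2: rel=5, running sum=10
Position 3: rel=2, running sum=12
Position 4: rel=1, running sum=13
Position 5: rel=3, running sum=16
Position 6: rel=2, running sum=18
Position 7: rel=2, running sum=20
Position 8: rel=6, running sum=26
CG = 26

26


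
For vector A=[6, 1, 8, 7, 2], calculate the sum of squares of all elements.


|A|^2 = sum of squared components
A[0]^2 = 6^2 = 36
A[1]^2 = 1^2 = 1
A[2]^2 = 8^2 = 64
A[3]^2 = 7^2 = 49
A[4]^2 = 2^2 = 4
Sum = 36 + 1 + 64 + 49 + 4 = 154

154


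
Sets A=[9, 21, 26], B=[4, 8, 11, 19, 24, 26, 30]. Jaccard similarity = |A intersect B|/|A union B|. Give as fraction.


A intersect B = [26]
|A intersect B| = 1
A union B = [4, 8, 9, 11, 19, 21, 24, 26, 30]
|A union B| = 9
Jaccard = 1/9 = 1/9

1/9


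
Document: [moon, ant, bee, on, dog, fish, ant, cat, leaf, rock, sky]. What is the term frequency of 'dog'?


Document has 11 words
Scanning for 'dog':
Found at positions: [4]
Count = 1

1


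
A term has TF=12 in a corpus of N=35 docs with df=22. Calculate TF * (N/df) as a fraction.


TF * (N/df)
= 12 * (35/22)
= 12 * 35/22
= 210/11

210/11


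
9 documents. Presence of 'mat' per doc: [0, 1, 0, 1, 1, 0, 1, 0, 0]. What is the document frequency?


Checking each document for 'mat':
Doc 1: absent
Doc 2: present
Doc 3: absent
Doc 4: present
Doc 5: present
Doc 6: absent
Doc 7: present
Doc 8: absent
Doc 9: absent
df = sum of presences = 0 + 1 + 0 + 1 + 1 + 0 + 1 + 0 + 0 = 4

4


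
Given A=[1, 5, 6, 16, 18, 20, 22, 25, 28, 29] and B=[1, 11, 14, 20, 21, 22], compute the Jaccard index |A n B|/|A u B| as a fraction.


A intersect B = [1, 20, 22]
|A intersect B| = 3
A union B = [1, 5, 6, 11, 14, 16, 18, 20, 21, 22, 25, 28, 29]
|A union B| = 13
Jaccard = 3/13 = 3/13

3/13


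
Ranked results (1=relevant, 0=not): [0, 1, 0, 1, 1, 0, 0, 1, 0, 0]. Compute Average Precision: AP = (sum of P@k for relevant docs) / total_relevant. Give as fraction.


Computing P@k for each relevant position:
Position 1: not relevant
Position 2: relevant, P@2 = 1/2 = 1/2
Position 3: not relevant
Position 4: relevant, P@4 = 2/4 = 1/2
Position 5: relevant, P@5 = 3/5 = 3/5
Position 6: not relevant
Position 7: not relevant
Position 8: relevant, P@8 = 4/8 = 1/2
Position 9: not relevant
Position 10: not relevant
Sum of P@k = 1/2 + 1/2 + 3/5 + 1/2 = 21/10
AP = 21/10 / 4 = 21/40

21/40


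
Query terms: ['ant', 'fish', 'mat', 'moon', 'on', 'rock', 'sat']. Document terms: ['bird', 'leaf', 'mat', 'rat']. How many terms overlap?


Query terms: ['ant', 'fish', 'mat', 'moon', 'on', 'rock', 'sat']
Document terms: ['bird', 'leaf', 'mat', 'rat']
Common terms: ['mat']
Overlap count = 1

1


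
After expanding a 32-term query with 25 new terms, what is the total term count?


Original terms: 32
Expansion terms: 25
Total = 32 + 25 = 57

57


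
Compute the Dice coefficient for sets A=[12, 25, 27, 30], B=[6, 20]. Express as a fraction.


A intersect B = []
|A intersect B| = 0
|A| = 4, |B| = 2
Dice = 2*0 / (4+2)
= 0 / 6 = 0

0


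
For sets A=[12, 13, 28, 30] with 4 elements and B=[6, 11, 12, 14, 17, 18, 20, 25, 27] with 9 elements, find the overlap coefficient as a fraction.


A intersect B = [12]
|A intersect B| = 1
min(|A|, |B|) = min(4, 9) = 4
Overlap = 1 / 4 = 1/4

1/4


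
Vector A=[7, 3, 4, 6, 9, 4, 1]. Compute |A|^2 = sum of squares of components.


|A|^2 = sum of squared components
A[0]^2 = 7^2 = 49
A[1]^2 = 3^2 = 9
A[2]^2 = 4^2 = 16
A[3]^2 = 6^2 = 36
A[4]^2 = 9^2 = 81
A[5]^2 = 4^2 = 16
A[6]^2 = 1^2 = 1
Sum = 49 + 9 + 16 + 36 + 81 + 16 + 1 = 208

208


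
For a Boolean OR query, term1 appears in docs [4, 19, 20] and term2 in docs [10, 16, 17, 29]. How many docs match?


Boolean OR: find union of posting lists
term1 docs: [4, 19, 20]
term2 docs: [10, 16, 17, 29]
Union: [4, 10, 16, 17, 19, 20, 29]
|union| = 7

7


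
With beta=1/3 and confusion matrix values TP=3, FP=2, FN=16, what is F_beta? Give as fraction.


P = TP/(TP+FP) = 3/5 = 3/5
R = TP/(TP+FN) = 3/19 = 3/19
beta^2 = 1/3^2 = 1/9
(1 + beta^2) = 10/9
Numerator = (1+beta^2)*P*R = 2/19
Denominator = beta^2*P + R = 1/15 + 3/19 = 64/285
F_beta = 15/32

15/32


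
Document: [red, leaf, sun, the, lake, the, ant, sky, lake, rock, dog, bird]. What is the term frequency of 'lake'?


Document has 12 words
Scanning for 'lake':
Found at positions: [4, 8]
Count = 2

2


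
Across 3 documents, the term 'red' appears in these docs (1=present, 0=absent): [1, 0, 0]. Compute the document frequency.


Checking each document for 'red':
Doc 1: present
Doc 2: absent
Doc 3: absent
df = sum of presences = 1 + 0 + 0 = 1

1


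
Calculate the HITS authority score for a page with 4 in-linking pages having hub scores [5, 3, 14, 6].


Authority = sum of hub scores of in-linkers
In-link 1: hub score = 5
In-link 2: hub score = 3
In-link 3: hub score = 14
In-link 4: hub score = 6
Authority = 5 + 3 + 14 + 6 = 28

28


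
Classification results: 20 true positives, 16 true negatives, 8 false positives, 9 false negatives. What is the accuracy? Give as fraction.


Accuracy = (TP + TN) / (TP + TN + FP + FN)
TP + TN = 20 + 16 = 36
Total = 20 + 16 + 8 + 9 = 53
Accuracy = 36 / 53 = 36/53

36/53


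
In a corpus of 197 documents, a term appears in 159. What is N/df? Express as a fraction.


IDF ratio = N / df
= 197 / 159
= 197/159

197/159


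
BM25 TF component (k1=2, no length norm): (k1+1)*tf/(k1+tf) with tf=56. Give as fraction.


BM25 TF component = (k1+1)*tf / (k1+tf)
k1 = 2, tf = 56
Numerator = (2+1)*56 = 168
Denominator = 2 + 56 = 58
= 168/58 = 84/29

84/29


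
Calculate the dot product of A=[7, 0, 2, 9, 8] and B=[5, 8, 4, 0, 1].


Dot product = sum of element-wise products
A[0]*B[0] = 7*5 = 35
A[1]*B[1] = 0*8 = 0
A[2]*B[2] = 2*4 = 8
A[3]*B[3] = 9*0 = 0
A[4]*B[4] = 8*1 = 8
Sum = 35 + 0 + 8 + 0 + 8 = 51

51


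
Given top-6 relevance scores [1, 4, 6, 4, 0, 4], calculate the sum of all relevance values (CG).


Cumulative Gain = sum of relevance scores
Position 1: rel=1, running sum=1
Position 2: rel=4, running sum=5
Position 3: rel=6, running sum=11
Position 4: rel=4, running sum=15
Position 5: rel=0, running sum=15
Position 6: rel=4, running sum=19
CG = 19

19


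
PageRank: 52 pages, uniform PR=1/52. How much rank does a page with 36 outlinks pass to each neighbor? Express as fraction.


Initial PR = 1/52 = 1/52
Outlinks = 36
Contribution per link = PR / outlinks
= 1/52 / 36
= 1/1872

1/1872


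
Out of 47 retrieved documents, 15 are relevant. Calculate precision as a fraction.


Precision = relevant_retrieved / total_retrieved
= 15 / 47
= 15 / (15 + 32)
= 15/47

15/47


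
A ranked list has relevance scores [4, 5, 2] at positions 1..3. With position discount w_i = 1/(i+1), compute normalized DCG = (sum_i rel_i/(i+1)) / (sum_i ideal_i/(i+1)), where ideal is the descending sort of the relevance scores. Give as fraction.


Position discount weights w_i = 1/(i+1) for i=1..3:
Weights = [1/2, 1/3, 1/4]
Actual relevance: [4, 5, 2]
DCG = 4/2 + 5/3 + 2/4 = 25/6
Ideal relevance (sorted desc): [5, 4, 2]
Ideal DCG = 5/2 + 4/3 + 2/4 = 13/3
nDCG = DCG / ideal_DCG = 25/6 / 13/3 = 25/26

25/26


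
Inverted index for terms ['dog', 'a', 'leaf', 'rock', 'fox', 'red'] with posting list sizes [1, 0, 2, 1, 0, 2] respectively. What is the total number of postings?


Summing posting list sizes:
'dog': 1 postings
'a': 0 postings
'leaf': 2 postings
'rock': 1 postings
'fox': 0 postings
'red': 2 postings
Total = 1 + 0 + 2 + 1 + 0 + 2 = 6

6


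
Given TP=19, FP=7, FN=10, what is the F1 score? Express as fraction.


F1 = 2 * P * R / (P + R)
P = TP/(TP+FP) = 19/26 = 19/26
R = TP/(TP+FN) = 19/29 = 19/29
2 * P * R = 2 * 19/26 * 19/29 = 361/377
P + R = 19/26 + 19/29 = 1045/754
F1 = 361/377 / 1045/754 = 38/55

38/55


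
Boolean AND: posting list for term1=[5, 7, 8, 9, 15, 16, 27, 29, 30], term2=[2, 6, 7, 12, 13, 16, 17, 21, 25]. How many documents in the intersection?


Boolean AND: find intersection of posting lists
term1 docs: [5, 7, 8, 9, 15, 16, 27, 29, 30]
term2 docs: [2, 6, 7, 12, 13, 16, 17, 21, 25]
Intersection: [7, 16]
|intersection| = 2

2


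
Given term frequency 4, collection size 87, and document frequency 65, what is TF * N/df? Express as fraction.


TF * (N/df)
= 4 * (87/65)
= 4 * 87/65
= 348/65

348/65


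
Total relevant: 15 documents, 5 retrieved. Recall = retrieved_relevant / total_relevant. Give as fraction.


Recall = retrieved_relevant / total_relevant
= 5 / 15
= 5 / (5 + 10)
= 1/3

1/3


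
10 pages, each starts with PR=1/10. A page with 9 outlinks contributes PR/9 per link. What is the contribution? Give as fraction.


Initial PR = 1/10 = 1/10
Outlinks = 9
Contribution per link = PR / outlinks
= 1/10 / 9
= 1/90

1/90


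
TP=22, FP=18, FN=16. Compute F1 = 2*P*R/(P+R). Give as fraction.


F1 = 2 * P * R / (P + R)
P = TP/(TP+FP) = 22/40 = 11/20
R = TP/(TP+FN) = 22/38 = 11/19
2 * P * R = 2 * 11/20 * 11/19 = 121/190
P + R = 11/20 + 11/19 = 429/380
F1 = 121/190 / 429/380 = 22/39

22/39


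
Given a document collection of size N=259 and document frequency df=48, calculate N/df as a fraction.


IDF ratio = N / df
= 259 / 48
= 259/48

259/48


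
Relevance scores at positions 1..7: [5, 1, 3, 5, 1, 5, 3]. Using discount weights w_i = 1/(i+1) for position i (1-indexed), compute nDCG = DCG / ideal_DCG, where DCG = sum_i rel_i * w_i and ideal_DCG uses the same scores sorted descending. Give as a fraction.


Position discount weights w_i = 1/(i+1) for i=1..7:
Weights = [1/2, 1/3, 1/4, 1/5, 1/6, 1/7, 1/8]
Actual relevance: [5, 1, 3, 5, 1, 5, 3]
DCG = 5/2 + 1/3 + 3/4 + 5/5 + 1/6 + 5/7 + 3/8 = 327/56
Ideal relevance (sorted desc): [5, 5, 5, 3, 3, 1, 1]
Ideal DCG = 5/2 + 5/3 + 5/4 + 3/5 + 3/6 + 1/7 + 1/8 = 5699/840
nDCG = DCG / ideal_DCG = 327/56 / 5699/840 = 4905/5699

4905/5699


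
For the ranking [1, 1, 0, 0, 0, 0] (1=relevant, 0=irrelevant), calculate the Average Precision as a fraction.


Computing P@k for each relevant position:
Position 1: relevant, P@1 = 1/1 = 1
Position 2: relevant, P@2 = 2/2 = 1
Position 3: not relevant
Position 4: not relevant
Position 5: not relevant
Position 6: not relevant
Sum of P@k = 1 + 1 = 2
AP = 2 / 2 = 1

1


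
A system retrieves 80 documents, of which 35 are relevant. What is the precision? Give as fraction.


Precision = relevant_retrieved / total_retrieved
= 35 / 80
= 35 / (35 + 45)
= 7/16

7/16


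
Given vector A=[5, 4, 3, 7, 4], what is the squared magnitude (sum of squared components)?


|A|^2 = sum of squared components
A[0]^2 = 5^2 = 25
A[1]^2 = 4^2 = 16
A[2]^2 = 3^2 = 9
A[3]^2 = 7^2 = 49
A[4]^2 = 4^2 = 16
Sum = 25 + 16 + 9 + 49 + 16 = 115

115


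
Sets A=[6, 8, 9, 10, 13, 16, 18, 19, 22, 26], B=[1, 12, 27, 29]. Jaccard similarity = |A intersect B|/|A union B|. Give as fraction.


A intersect B = []
|A intersect B| = 0
A union B = [1, 6, 8, 9, 10, 12, 13, 16, 18, 19, 22, 26, 27, 29]
|A union B| = 14
Jaccard = 0/14 = 0

0


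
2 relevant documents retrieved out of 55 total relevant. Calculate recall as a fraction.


Recall = retrieved_relevant / total_relevant
= 2 / 55
= 2 / (2 + 53)
= 2/55

2/55


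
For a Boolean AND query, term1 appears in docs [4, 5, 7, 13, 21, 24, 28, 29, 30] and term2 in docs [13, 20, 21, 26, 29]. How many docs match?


Boolean AND: find intersection of posting lists
term1 docs: [4, 5, 7, 13, 21, 24, 28, 29, 30]
term2 docs: [13, 20, 21, 26, 29]
Intersection: [13, 21, 29]
|intersection| = 3

3


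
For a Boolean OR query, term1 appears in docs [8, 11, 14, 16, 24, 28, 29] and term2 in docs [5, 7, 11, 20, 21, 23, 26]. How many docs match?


Boolean OR: find union of posting lists
term1 docs: [8, 11, 14, 16, 24, 28, 29]
term2 docs: [5, 7, 11, 20, 21, 23, 26]
Union: [5, 7, 8, 11, 14, 16, 20, 21, 23, 24, 26, 28, 29]
|union| = 13

13


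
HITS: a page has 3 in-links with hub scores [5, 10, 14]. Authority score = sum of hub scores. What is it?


Authority = sum of hub scores of in-linkers
In-link 1: hub score = 5
In-link 2: hub score = 10
In-link 3: hub score = 14
Authority = 5 + 10 + 14 = 29

29


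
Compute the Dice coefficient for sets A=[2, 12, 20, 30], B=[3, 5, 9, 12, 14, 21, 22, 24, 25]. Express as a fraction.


A intersect B = [12]
|A intersect B| = 1
|A| = 4, |B| = 9
Dice = 2*1 / (4+9)
= 2 / 13 = 2/13

2/13


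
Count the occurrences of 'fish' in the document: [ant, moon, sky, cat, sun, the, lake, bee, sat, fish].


Document has 10 words
Scanning for 'fish':
Found at positions: [9]
Count = 1

1


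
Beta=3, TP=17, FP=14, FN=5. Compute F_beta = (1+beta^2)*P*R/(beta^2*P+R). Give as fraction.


P = TP/(TP+FP) = 17/31 = 17/31
R = TP/(TP+FN) = 17/22 = 17/22
beta^2 = 3^2 = 9
(1 + beta^2) = 10
Numerator = (1+beta^2)*P*R = 1445/341
Denominator = beta^2*P + R = 153/31 + 17/22 = 3893/682
F_beta = 170/229

170/229


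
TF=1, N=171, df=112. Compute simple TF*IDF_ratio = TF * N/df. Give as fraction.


TF * (N/df)
= 1 * (171/112)
= 1 * 171/112
= 171/112

171/112


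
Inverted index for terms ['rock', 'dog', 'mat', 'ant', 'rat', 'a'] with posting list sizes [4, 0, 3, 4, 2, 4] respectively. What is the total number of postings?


Summing posting list sizes:
'rock': 4 postings
'dog': 0 postings
'mat': 3 postings
'ant': 4 postings
'rat': 2 postings
'a': 4 postings
Total = 4 + 0 + 3 + 4 + 2 + 4 = 17

17


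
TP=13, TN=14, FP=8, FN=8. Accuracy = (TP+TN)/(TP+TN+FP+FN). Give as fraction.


Accuracy = (TP + TN) / (TP + TN + FP + FN)
TP + TN = 13 + 14 = 27
Total = 13 + 14 + 8 + 8 = 43
Accuracy = 27 / 43 = 27/43

27/43


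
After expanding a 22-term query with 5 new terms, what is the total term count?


Original terms: 22
Expansion terms: 5
Total = 22 + 5 = 27

27


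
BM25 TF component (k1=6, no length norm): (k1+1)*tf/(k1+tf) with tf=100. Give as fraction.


BM25 TF component = (k1+1)*tf / (k1+tf)
k1 = 6, tf = 100
Numerator = (6+1)*100 = 700
Denominator = 6 + 100 = 106
= 700/106 = 350/53

350/53


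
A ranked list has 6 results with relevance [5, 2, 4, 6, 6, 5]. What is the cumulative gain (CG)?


Cumulative Gain = sum of relevance scores
Position 1: rel=5, running sum=5
Position 2: rel=2, running sum=7
Position 3: rel=4, running sum=11
Position 4: rel=6, running sum=17
Position 5: rel=6, running sum=23
Position 6: rel=5, running sum=28
CG = 28

28


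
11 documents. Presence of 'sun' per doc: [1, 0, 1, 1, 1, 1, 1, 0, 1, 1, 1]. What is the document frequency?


Checking each document for 'sun':
Doc 1: present
Doc 2: absent
Doc 3: present
Doc 4: present
Doc 5: present
Doc 6: present
Doc 7: present
Doc 8: absent
Doc 9: present
Doc 10: present
Doc 11: present
df = sum of presences = 1 + 0 + 1 + 1 + 1 + 1 + 1 + 0 + 1 + 1 + 1 = 9

9


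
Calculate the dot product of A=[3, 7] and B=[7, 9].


Dot product = sum of element-wise products
A[0]*B[0] = 3*7 = 21
A[1]*B[1] = 7*9 = 63
Sum = 21 + 63 = 84

84


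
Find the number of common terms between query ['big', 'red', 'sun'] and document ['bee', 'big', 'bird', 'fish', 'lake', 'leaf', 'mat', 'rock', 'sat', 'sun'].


Query terms: ['big', 'red', 'sun']
Document terms: ['bee', 'big', 'bird', 'fish', 'lake', 'leaf', 'mat', 'rock', 'sat', 'sun']
Common terms: ['big', 'sun']
Overlap count = 2

2


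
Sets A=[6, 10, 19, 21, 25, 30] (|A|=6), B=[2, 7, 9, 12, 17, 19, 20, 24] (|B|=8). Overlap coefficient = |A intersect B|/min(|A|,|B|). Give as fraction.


A intersect B = [19]
|A intersect B| = 1
min(|A|, |B|) = min(6, 8) = 6
Overlap = 1 / 6 = 1/6

1/6


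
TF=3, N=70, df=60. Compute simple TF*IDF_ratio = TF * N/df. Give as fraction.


TF * (N/df)
= 3 * (70/60)
= 3 * 7/6
= 7/2

7/2


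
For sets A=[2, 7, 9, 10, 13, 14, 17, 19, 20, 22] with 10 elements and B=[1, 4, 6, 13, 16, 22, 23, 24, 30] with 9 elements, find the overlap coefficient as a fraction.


A intersect B = [13, 22]
|A intersect B| = 2
min(|A|, |B|) = min(10, 9) = 9
Overlap = 2 / 9 = 2/9

2/9


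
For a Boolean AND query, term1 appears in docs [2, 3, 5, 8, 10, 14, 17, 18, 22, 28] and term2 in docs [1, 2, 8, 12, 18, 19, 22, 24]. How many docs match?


Boolean AND: find intersection of posting lists
term1 docs: [2, 3, 5, 8, 10, 14, 17, 18, 22, 28]
term2 docs: [1, 2, 8, 12, 18, 19, 22, 24]
Intersection: [2, 8, 18, 22]
|intersection| = 4

4


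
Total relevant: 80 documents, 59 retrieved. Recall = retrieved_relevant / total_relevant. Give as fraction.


Recall = retrieved_relevant / total_relevant
= 59 / 80
= 59 / (59 + 21)
= 59/80

59/80


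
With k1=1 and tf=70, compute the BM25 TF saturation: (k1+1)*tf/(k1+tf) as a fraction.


BM25 TF component = (k1+1)*tf / (k1+tf)
k1 = 1, tf = 70
Numerator = (1+1)*70 = 140
Denominator = 1 + 70 = 71
= 140/71 = 140/71

140/71


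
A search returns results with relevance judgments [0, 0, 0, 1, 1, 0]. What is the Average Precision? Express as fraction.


Computing P@k for each relevant position:
Position 1: not relevant
Position 2: not relevant
Position 3: not relevant
Position 4: relevant, P@4 = 1/4 = 1/4
Position 5: relevant, P@5 = 2/5 = 2/5
Position 6: not relevant
Sum of P@k = 1/4 + 2/5 = 13/20
AP = 13/20 / 2 = 13/40

13/40


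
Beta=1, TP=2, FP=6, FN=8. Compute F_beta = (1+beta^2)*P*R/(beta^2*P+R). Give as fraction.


P = TP/(TP+FP) = 2/8 = 1/4
R = TP/(TP+FN) = 2/10 = 1/5
beta^2 = 1^2 = 1
(1 + beta^2) = 2
Numerator = (1+beta^2)*P*R = 1/10
Denominator = beta^2*P + R = 1/4 + 1/5 = 9/20
F_beta = 2/9

2/9


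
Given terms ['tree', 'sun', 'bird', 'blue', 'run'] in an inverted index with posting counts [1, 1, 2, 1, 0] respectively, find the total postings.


Summing posting list sizes:
'tree': 1 postings
'sun': 1 postings
'bird': 2 postings
'blue': 1 postings
'run': 0 postings
Total = 1 + 1 + 2 + 1 + 0 = 5

5


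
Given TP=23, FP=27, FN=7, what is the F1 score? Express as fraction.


F1 = 2 * P * R / (P + R)
P = TP/(TP+FP) = 23/50 = 23/50
R = TP/(TP+FN) = 23/30 = 23/30
2 * P * R = 2 * 23/50 * 23/30 = 529/750
P + R = 23/50 + 23/30 = 92/75
F1 = 529/750 / 92/75 = 23/40

23/40


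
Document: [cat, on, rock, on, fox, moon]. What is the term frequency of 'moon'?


Document has 6 words
Scanning for 'moon':
Found at positions: [5]
Count = 1

1


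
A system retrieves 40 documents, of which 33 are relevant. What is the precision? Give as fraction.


Precision = relevant_retrieved / total_retrieved
= 33 / 40
= 33 / (33 + 7)
= 33/40

33/40


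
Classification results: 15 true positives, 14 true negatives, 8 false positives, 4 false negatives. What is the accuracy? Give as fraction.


Accuracy = (TP + TN) / (TP + TN + FP + FN)
TP + TN = 15 + 14 = 29
Total = 15 + 14 + 8 + 4 = 41
Accuracy = 29 / 41 = 29/41

29/41


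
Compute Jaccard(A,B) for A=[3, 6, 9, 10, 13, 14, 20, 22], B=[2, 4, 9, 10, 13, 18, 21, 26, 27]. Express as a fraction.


A intersect B = [9, 10, 13]
|A intersect B| = 3
A union B = [2, 3, 4, 6, 9, 10, 13, 14, 18, 20, 21, 22, 26, 27]
|A union B| = 14
Jaccard = 3/14 = 3/14

3/14


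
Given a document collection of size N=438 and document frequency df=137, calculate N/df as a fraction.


IDF ratio = N / df
= 438 / 137
= 438/137

438/137


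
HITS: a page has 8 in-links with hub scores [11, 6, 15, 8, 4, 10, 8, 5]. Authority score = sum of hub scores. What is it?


Authority = sum of hub scores of in-linkers
In-link 1: hub score = 11
In-link 2: hub score = 6
In-link 3: hub score = 15
In-link 4: hub score = 8
In-link 5: hub score = 4
In-link 6: hub score = 10
In-link 7: hub score = 8
In-link 8: hub score = 5
Authority = 11 + 6 + 15 + 8 + 4 + 10 + 8 + 5 = 67

67


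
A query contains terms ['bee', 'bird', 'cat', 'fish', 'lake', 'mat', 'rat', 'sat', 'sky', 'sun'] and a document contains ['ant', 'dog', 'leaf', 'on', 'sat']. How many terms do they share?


Query terms: ['bee', 'bird', 'cat', 'fish', 'lake', 'mat', 'rat', 'sat', 'sky', 'sun']
Document terms: ['ant', 'dog', 'leaf', 'on', 'sat']
Common terms: ['sat']
Overlap count = 1

1


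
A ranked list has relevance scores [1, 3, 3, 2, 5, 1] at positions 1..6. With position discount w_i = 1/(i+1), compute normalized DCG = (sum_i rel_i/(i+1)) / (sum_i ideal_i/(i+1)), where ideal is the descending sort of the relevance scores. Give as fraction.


Position discount weights w_i = 1/(i+1) for i=1..6:
Weights = [1/2, 1/3, 1/4, 1/5, 1/6, 1/7]
Actual relevance: [1, 3, 3, 2, 5, 1]
DCG = 1/2 + 3/3 + 3/4 + 2/5 + 5/6 + 1/7 = 1523/420
Ideal relevance (sorted desc): [5, 3, 3, 2, 1, 1]
Ideal DCG = 5/2 + 3/3 + 3/4 + 2/5 + 1/6 + 1/7 = 2083/420
nDCG = DCG / ideal_DCG = 1523/420 / 2083/420 = 1523/2083

1523/2083


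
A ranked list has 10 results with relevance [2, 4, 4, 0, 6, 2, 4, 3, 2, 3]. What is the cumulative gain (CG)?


Cumulative Gain = sum of relevance scores
Position 1: rel=2, running sum=2
Position 2: rel=4, running sum=6
Position 3: rel=4, running sum=10
Position 4: rel=0, running sum=10
Position 5: rel=6, running sum=16
Position 6: rel=2, running sum=18
Position 7: rel=4, running sum=22
Position 8: rel=3, running sum=25
Position 9: rel=2, running sum=27
Position 10: rel=3, running sum=30
CG = 30

30


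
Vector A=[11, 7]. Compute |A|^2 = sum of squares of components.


|A|^2 = sum of squared components
A[0]^2 = 11^2 = 121
A[1]^2 = 7^2 = 49
Sum = 121 + 49 = 170

170


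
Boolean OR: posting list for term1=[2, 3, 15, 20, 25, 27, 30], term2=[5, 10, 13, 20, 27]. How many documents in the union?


Boolean OR: find union of posting lists
term1 docs: [2, 3, 15, 20, 25, 27, 30]
term2 docs: [5, 10, 13, 20, 27]
Union: [2, 3, 5, 10, 13, 15, 20, 25, 27, 30]
|union| = 10

10


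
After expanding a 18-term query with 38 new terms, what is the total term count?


Original terms: 18
Expansion terms: 38
Total = 18 + 38 = 56

56


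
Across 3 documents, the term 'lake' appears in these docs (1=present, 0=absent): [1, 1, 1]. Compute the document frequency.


Checking each document for 'lake':
Doc 1: present
Doc 2: present
Doc 3: present
df = sum of presences = 1 + 1 + 1 = 3

3


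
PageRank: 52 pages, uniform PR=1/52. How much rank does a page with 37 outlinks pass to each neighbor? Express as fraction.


Initial PR = 1/52 = 1/52
Outlinks = 37
Contribution per link = PR / outlinks
= 1/52 / 37
= 1/1924

1/1924


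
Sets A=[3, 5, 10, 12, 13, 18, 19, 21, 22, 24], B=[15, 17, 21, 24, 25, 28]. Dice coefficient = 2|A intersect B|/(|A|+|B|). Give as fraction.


A intersect B = [21, 24]
|A intersect B| = 2
|A| = 10, |B| = 6
Dice = 2*2 / (10+6)
= 4 / 16 = 1/4

1/4


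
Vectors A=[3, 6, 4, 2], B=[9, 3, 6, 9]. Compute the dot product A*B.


Dot product = sum of element-wise products
A[0]*B[0] = 3*9 = 27
A[1]*B[1] = 6*3 = 18
A[2]*B[2] = 4*6 = 24
A[3]*B[3] = 2*9 = 18
Sum = 27 + 18 + 24 + 18 = 87

87


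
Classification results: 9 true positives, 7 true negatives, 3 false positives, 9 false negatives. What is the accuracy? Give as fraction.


Accuracy = (TP + TN) / (TP + TN + FP + FN)
TP + TN = 9 + 7 = 16
Total = 9 + 7 + 3 + 9 = 28
Accuracy = 16 / 28 = 4/7

4/7


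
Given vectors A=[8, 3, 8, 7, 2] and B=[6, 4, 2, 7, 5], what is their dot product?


Dot product = sum of element-wise products
A[0]*B[0] = 8*6 = 48
A[1]*B[1] = 3*4 = 12
A[2]*B[2] = 8*2 = 16
A[3]*B[3] = 7*7 = 49
A[4]*B[4] = 2*5 = 10
Sum = 48 + 12 + 16 + 49 + 10 = 135

135


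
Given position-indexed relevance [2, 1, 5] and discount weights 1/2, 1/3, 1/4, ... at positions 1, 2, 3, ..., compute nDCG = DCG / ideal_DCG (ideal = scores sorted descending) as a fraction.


Position discount weights w_i = 1/(i+1) for i=1..3:
Weights = [1/2, 1/3, 1/4]
Actual relevance: [2, 1, 5]
DCG = 2/2 + 1/3 + 5/4 = 31/12
Ideal relevance (sorted desc): [5, 2, 1]
Ideal DCG = 5/2 + 2/3 + 1/4 = 41/12
nDCG = DCG / ideal_DCG = 31/12 / 41/12 = 31/41

31/41


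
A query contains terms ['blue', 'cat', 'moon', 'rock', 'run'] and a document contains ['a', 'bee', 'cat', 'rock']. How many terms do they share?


Query terms: ['blue', 'cat', 'moon', 'rock', 'run']
Document terms: ['a', 'bee', 'cat', 'rock']
Common terms: ['cat', 'rock']
Overlap count = 2

2


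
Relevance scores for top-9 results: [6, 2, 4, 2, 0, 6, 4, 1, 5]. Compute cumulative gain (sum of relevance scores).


Cumulative Gain = sum of relevance scores
Position 1: rel=6, running sum=6
Position 2: rel=2, running sum=8
Position 3: rel=4, running sum=12
Position 4: rel=2, running sum=14
Position 5: rel=0, running sum=14
Position 6: rel=6, running sum=20
Position 7: rel=4, running sum=24
Position 8: rel=1, running sum=25
Position 9: rel=5, running sum=30
CG = 30

30


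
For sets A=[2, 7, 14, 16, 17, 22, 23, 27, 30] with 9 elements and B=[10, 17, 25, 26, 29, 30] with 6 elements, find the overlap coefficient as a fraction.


A intersect B = [17, 30]
|A intersect B| = 2
min(|A|, |B|) = min(9, 6) = 6
Overlap = 2 / 6 = 1/3

1/3
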